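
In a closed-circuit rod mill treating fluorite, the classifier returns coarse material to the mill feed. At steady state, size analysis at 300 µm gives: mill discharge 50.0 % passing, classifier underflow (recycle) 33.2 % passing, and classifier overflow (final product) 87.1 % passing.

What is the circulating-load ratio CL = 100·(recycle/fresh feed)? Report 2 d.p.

CL = 220.83 %

Let r = R/F. Size balance at 300 µm:
d + r·d = r·u + o → r(d−u) = o−d
r = (87.1 − 50.0)/(50.0 − 33.2) = 37.1/16.8 = 2.2083
CL = 100·r = 220.83 %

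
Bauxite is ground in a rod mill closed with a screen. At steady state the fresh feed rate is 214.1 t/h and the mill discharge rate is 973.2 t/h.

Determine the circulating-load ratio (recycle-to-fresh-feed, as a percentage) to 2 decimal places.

CL = 354.55 %

Discharge = new feed + return, hence
R = M − F = 973.2 − 214.1 = 759.1 t/h
CL = 100·R/F = 100·759.1/214.1 = 354.55 %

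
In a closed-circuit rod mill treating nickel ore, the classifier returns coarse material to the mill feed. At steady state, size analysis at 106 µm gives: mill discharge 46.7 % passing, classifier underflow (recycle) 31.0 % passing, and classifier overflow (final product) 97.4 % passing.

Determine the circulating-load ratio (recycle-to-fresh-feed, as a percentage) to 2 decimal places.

CL = 322.93 %

Let r = R/F. Size balance at 106 µm:
d + r·d = r·u + o → r(d−u) = o−d
r = (97.4 − 46.7)/(46.7 − 31.0) = 50.7/15.7 = 3.2293
CL = 100·r = 322.93 %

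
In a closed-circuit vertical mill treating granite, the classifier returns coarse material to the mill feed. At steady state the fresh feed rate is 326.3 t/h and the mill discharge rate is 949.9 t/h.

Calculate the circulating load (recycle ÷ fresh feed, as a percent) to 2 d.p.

CL = 191.11 %

Mill node: discharge = fresh + recycle.
R = M − F = 949.9 − 326.3 = 623.6 t/h
CL = 100·R/F = 100·623.6/326.3 = 191.11 %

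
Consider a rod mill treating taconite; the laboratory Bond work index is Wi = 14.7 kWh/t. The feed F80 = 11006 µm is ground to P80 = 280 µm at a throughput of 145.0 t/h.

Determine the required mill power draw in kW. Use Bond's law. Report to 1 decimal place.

P = 1070.6 kW

Bond: W = 10·Wi·(1/√P80 − 1/√F80)
W = 10·14.7·(1/√280 − 1/√11006) = 10·14.7·(0.050229) = 7.3837 kWh/t
P = W·T = 7.3837·145.0 = 1070.6 kW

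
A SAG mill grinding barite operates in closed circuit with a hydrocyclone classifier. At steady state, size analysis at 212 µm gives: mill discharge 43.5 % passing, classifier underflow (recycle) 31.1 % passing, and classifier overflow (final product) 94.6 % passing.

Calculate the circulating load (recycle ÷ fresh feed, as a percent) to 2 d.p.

Mass balance on the −212 µm fraction:
(1+r)d = ru + o → r = (o−d)/(d−u)
r = (94.6 − 43.5)/(43.5 − 31.1) = 51.1/12.4 = 4.1210
CL = 100·r = 412.10 %

CL = 412.10 %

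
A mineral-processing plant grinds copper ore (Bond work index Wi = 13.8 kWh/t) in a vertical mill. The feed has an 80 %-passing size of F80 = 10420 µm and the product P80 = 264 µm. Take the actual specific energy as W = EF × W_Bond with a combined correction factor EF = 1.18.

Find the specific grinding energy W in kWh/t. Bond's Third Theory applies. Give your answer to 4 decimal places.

W = 8.4269 kWh/t

W_Bond = 10·Wi·(1/√P₈₀ − 1/√F₈₀)
1/√264 = 0.061546;  1/√10420 = 0.009796
W = 10·13.8·(0.061546 − 0.009796) = 7.1414 kWh/t
With EF = 1.18: W = 7.1414·1.18 = 8.4269 kWh/t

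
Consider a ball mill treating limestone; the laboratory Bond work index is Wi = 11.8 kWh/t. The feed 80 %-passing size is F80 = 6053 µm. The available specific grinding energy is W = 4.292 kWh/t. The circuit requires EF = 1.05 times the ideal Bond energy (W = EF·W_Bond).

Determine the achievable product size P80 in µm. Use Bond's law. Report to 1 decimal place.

W_Bond = 10·Wi·(1/√P₈₀ − 1/√F₈₀)
W_Bond = W / EF = 4.292 / 1.05 = 4.0876 kWh/t
P80^(−½) = W_Bond/(10 Wi) + F80^(−½)
  = 4.0876/(10·11.8) + 1/√6053 = 0.034641 + 0.012853 = 0.047494
P80 = (1/0.047494)² = 21.0552² = 443.32 µm

P80 = 443.3 µm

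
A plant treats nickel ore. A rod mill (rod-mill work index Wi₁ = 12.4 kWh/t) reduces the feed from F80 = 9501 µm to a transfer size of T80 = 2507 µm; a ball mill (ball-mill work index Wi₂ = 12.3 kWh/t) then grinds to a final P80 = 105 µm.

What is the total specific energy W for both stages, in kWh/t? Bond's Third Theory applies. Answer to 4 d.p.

W = 10 Wi (P80^-0.5 − F80^-0.5)
Stage 1 (9501→2507 µm, Wi₁=12.4): W₁ = 10·12.4·(0.019972 − 0.010259) = 1.2044 kWh/t
Stage 2 (2507→105 µm, Wi₂=12.3): W₂ = 10·12.3·(0.097590 − 0.019972) = 9.5470 kWh/t
W = W₁ + W₂ = 1.2044 + 9.5470 = 10.7514 kWh/t

W = 10.7514 kWh/t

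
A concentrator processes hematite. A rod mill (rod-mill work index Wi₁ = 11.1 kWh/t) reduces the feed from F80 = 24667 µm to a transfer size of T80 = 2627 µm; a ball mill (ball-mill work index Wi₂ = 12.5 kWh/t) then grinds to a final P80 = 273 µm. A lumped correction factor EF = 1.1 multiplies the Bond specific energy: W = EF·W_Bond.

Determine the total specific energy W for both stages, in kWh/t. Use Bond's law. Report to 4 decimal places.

W = 7.2440 kWh/t

W = 10 Wi / √P80 − 10 Wi / √F80
Stage 1 (24667→2627 µm, Wi₁=11.1): W₁ = 10·11.1·(0.019511 − 0.006367) = 1.4589 kWh/t
Stage 2 (2627→273 µm, Wi₂=12.5): W₂ = 10·12.5·(0.060523 − 0.019511) = 5.1265 kWh/t
W = W₁ + W₂ = 1.4589 + 5.1265 = 6.5854 kWh/t
Corrected W = EF·W_Bond = 1.1·6.5854 = 7.2440 kWh/t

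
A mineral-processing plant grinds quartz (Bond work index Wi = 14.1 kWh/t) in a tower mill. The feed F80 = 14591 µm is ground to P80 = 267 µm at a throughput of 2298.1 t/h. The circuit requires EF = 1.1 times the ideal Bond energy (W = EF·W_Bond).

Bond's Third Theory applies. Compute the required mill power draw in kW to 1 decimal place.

W = 10·Wi·(P80^(-½) − F80^(-½))
W = 10·14.1·(1/√267 − 1/√14591) = 10·14.1·(0.052920) = 7.4618 kWh/t
W_actual = 1.1 × 7.4618 = 8.2080 kWh/t
P_mill = W·ṁ = 8.2080·2298.1 = 18862.7 kW

P = 18862.7 kW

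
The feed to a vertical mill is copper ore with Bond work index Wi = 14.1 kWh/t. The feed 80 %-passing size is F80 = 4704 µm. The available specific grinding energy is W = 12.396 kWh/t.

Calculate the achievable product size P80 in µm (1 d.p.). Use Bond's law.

W = 10·Wi·[P80^(−½) − F80^(−½)]
P80^-0.5 = F80^-0.5 + W/(10 Wi)
  = 12.3960/(10·14.1) + 1/√4704 = 0.087915 + 0.014580 = 0.102495
P80 = (1/0.102495)² = 9.7566² = 95.19 µm

P80 = 95.2 µm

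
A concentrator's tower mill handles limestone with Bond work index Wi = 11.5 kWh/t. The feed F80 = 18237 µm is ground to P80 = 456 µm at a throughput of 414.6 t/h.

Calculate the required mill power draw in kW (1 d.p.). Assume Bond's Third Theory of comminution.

P = 1879.7 kW

W = 10·Wi·[P80^(−½) − F80^(−½)]
W = 10·11.5·(1/√456 − 1/√18237) = 10·11.5·(0.039424) = 4.5338 kWh/t
Power = W × throughput = 4.5338 kWh/t × 414.6 t/h = 1879.7 kW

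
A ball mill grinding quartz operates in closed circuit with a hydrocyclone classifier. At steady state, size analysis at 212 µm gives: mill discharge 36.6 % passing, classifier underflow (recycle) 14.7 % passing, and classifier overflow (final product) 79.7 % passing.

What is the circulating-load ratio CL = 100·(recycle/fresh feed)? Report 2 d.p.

CL = 196.80 %

Two-product formula at 212 µm:
(1+r)·d = r·u + o ⇒ r = (o−d)/(d−u)
r = (79.7 − 36.6)/(36.6 − 14.7) = 43.1/21.9 = 1.9680
CL = 100·r = 196.80 %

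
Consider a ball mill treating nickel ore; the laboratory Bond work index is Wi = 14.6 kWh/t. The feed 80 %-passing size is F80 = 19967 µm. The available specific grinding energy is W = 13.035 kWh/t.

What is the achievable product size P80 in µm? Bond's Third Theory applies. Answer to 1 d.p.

P80 = 107.7 µm

W = 10 Wi / √P80 − 10 Wi / √F80
⇒ 1/√P80 = W/(10·Wi) + 1/√F80
  = 13.0350/(10·14.6) + 1/√19967 = 0.089281 + 0.007077 = 0.096358
P80 = (1/0.096358)² = 10.3780² = 107.70 µm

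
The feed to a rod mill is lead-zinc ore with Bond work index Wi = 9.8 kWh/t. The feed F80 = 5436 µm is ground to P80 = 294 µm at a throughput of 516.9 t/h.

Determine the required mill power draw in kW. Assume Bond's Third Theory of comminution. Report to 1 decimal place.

P = 2267.3 kW

Bond: W = 10·Wi·(1/√P80 − 1/√F80)
W = 10·9.8·(1/√294 − 1/√5436) = 10·9.8·(0.044758) = 4.3863 kWh/t
P_mill = W·ṁ = 4.3863·516.9 = 2267.3 kW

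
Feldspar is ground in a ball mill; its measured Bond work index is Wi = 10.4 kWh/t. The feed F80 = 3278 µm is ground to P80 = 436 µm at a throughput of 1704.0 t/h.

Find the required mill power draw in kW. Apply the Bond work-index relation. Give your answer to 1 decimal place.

W_Bond = 10·Wi·(1/√P₈₀ − 1/√F₈₀)
W = 10·10.4·(1/√436 − 1/√3278) = 10·10.4·(0.030425) = 3.1642 kWh/t
P_mill = W·ṁ = 3.1642·1704.0 = 5391.8 kW

P = 5391.8 kW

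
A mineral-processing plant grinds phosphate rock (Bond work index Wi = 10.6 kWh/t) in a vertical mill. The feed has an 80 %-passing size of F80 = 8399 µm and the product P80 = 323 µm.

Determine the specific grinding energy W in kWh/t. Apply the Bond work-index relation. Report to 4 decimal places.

W = 4.7414 kWh/t

W = 10 Wi / √P80 − 10 Wi / √F80
1/√323 = 0.055641;  1/√8399 = 0.010912
W = 10·10.6·(0.055641 − 0.010912) = 4.7414 kWh/t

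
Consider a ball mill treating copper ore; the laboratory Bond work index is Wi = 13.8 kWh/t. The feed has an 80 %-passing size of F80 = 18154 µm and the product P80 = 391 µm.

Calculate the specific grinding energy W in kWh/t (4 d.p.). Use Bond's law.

W_Bond = 10·Wi·(1/√P₈₀ − 1/√F₈₀)
1/√391 = 0.050572;  1/√18154 = 0.007422
W = 10·13.8·(0.050572 − 0.007422) = 5.9547 kWh/t

W = 5.9547 kWh/t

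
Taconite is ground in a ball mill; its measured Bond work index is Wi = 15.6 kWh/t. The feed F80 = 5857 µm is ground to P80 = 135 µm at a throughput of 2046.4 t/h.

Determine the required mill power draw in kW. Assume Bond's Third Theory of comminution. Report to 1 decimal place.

P = 23304.3 kW

W_Bond = 10·Wi·(1/√P₈₀ − 1/√F₈₀)
W = 10·15.6·(1/√135 − 1/√5857) = 10·15.6·(0.073000) = 11.3880 kWh/t
Power = W × throughput = 11.3880 kWh/t × 2046.4 t/h = 23304.3 kW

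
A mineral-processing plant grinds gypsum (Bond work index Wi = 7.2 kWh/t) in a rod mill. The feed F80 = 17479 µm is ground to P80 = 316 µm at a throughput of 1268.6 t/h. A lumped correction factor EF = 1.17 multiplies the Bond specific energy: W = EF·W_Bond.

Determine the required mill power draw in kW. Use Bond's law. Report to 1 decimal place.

W = 10 Wi (P80^-0.5 − F80^-0.5)
W = 10·7.2·(1/√316 − 1/√17479) = 10·7.2·(0.048691) = 3.5057 kWh/t
Corrected W = EF·W_Bond = 1.17·3.5057 = 4.1017 kWh/t
P = W·T = 4.1017·1268.6 = 5203.4 kW

P = 5203.4 kW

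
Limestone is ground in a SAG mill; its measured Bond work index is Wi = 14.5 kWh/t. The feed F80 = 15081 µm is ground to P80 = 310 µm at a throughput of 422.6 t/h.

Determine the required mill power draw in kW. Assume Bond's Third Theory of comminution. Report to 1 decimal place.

W = 10·Wi·(P80^(-½) − F80^(-½))
W = 10·14.5·(1/√310 − 1/√15081) = 10·14.5·(0.048653) = 7.0547 kWh/t
Power = W × throughput = 7.0547 kWh/t × 422.6 t/h = 2981.3 kW

P = 2981.3 kW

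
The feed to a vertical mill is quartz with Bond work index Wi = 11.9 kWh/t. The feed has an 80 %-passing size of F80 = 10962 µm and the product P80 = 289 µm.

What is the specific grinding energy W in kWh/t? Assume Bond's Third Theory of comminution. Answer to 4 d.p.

W = 10·Wi·[P80^(−½) − F80^(−½)]
1/√289 = 0.058824;  1/√10962 = 0.009551
W = 10·11.9·(0.058824 − 0.009551) = 5.8634 kWh/t

W = 5.8634 kWh/t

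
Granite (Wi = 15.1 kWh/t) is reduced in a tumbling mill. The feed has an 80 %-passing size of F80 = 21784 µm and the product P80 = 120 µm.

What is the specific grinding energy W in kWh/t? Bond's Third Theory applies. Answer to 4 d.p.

W = 12.7613 kWh/t

W = 10 Wi / √P80 − 10 Wi / √F80
1/√120 = 0.091287;  1/√21784 = 0.006775
W = 10·15.1·(0.091287 − 0.006775) = 12.7613 kWh/t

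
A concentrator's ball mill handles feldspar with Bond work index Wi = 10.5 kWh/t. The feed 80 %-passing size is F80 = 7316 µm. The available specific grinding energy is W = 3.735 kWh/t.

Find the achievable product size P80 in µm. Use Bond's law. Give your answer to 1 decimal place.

Bond: W = 10·Wi·(1/√P80 − 1/√F80)
⇒ 1/√P80 = W/(10·Wi) + 1/√F80
  = 3.7350/(10·10.5) + 1/√7316 = 0.035571 + 0.011691 = 0.047263
P80 = (1/0.047263)² = 21.1583² = 447.67 µm

P80 = 447.7 µm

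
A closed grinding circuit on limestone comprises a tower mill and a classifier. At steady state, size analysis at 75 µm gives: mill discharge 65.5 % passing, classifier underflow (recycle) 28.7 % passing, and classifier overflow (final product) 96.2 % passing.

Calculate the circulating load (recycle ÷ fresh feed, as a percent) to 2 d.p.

Mass balance on the −75 µm fraction:
Fd + Rd = Ru + Fo ⇒ R/F = (o−d)/(d−u)
r = (96.2 − 65.5)/(65.5 − 28.7) = 30.7/36.8 = 0.8342
CL = 100·r = 83.42 %

CL = 83.42 %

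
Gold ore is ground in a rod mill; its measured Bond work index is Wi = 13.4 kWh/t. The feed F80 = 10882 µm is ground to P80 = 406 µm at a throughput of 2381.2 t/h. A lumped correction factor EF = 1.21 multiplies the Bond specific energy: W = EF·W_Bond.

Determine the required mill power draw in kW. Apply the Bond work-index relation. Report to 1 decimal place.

W_Bond = 10·Wi·(1/√P₈₀ − 1/√F₈₀)
W = 10·13.4·(1/√406 − 1/√10882) = 10·13.4·(0.040043) = 5.3658 kWh/t
W_actual = 1.21 × 5.3658 = 6.4926 kWh/t
P = W·T = 6.4926·2381.2 = 15460.1 kW

P = 15460.1 kW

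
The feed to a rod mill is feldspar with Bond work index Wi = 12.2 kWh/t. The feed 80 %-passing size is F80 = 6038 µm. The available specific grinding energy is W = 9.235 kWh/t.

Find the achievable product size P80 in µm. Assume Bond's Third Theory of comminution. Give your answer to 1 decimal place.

Bond: W = 10·Wi·(1/√P80 − 1/√F80)
1/√P80 = 1/√F80 + W/(10·Wi)
  = 9.2350/(10·12.2) + 1/√6038 = 0.075697 + 0.012869 = 0.088566
P80 = (1/0.088566)² = 11.2910² = 127.49 µm

P80 = 127.5 µm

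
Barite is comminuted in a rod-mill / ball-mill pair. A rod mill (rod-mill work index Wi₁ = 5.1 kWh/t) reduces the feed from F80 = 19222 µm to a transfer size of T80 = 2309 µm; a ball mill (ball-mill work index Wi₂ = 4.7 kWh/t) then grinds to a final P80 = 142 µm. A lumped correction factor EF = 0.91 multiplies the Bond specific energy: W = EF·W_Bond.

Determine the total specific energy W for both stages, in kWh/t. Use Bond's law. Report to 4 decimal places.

W = 3.3302 kWh/t

W = 10·Wi·[P80^(−½) − F80^(−½)]
Stage 1 (19222→2309 µm, Wi₁=5.1): W₁ = 10·5.1·(0.020811 − 0.007213) = 0.6935 kWh/t
Stage 2 (2309→142 µm, Wi₂=4.7): W₂ = 10·4.7·(0.083918 − 0.020811) = 2.9660 kWh/t
W = W₁ + W₂ = 0.6935 + 2.9660 = 3.6595 kWh/t
W_actual = 0.91 × 3.6595 = 3.3302 kWh/t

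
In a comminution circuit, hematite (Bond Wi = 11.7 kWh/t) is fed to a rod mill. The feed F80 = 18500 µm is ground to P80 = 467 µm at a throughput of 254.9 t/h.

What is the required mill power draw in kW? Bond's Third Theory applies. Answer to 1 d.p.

W = 10·Wi·(P80^(-½) − F80^(-½))
W = 10·11.7·(1/√467 − 1/√18500) = 10·11.7·(0.038922) = 4.5539 kWh/t
P = W·T = 4.5539·254.9 = 1160.8 kW

P = 1160.8 kW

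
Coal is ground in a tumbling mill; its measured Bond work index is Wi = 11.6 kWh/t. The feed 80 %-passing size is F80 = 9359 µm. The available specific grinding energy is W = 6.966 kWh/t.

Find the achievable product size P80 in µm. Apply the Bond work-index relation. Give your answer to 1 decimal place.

W = 10 Wi / √P80 − 10 Wi / √F80
P80^-0.5 = F80^-0.5 + W/(10 Wi)
  = 6.9660/(10·11.6) + 1/√9359 = 0.060052 + 0.010337 = 0.070389
P80 = (1/0.070389)² = 14.2069² = 201.84 µm

P80 = 201.8 µm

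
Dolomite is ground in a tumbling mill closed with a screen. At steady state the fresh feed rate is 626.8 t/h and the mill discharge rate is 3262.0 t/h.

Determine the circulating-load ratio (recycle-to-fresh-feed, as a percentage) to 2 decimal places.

CL = 420.42 %

M = F + R at steady state, so:
R = M − F = 3262.0 − 626.8 = 2635.2 t/h
CL = 100·R/F = 100·2635.2/626.8 = 420.42 %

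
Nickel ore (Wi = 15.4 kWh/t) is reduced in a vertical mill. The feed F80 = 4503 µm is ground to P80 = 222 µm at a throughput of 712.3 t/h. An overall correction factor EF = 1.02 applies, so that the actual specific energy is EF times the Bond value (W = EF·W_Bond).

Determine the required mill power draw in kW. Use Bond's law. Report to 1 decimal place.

P = 5842.1 kW

W = 10 Wi / √P80 − 10 Wi / √F80
W = 10·15.4·(1/√222 − 1/√4503) = 10·15.4·(0.052213) = 8.0409 kWh/t
Apply correction: 8.0409 × 1.02 = 8.2017 kWh/t
P = W·T = 8.2017·712.3 = 5842.1 kW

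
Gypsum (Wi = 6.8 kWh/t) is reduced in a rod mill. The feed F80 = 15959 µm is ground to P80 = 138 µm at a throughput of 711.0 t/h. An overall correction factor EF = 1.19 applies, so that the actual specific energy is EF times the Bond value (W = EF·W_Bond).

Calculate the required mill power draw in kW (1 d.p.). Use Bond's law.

W = 10 Wi (1/√P80 − 1/√F80)  [Bond]
W = 10·6.8·(1/√138 − 1/√15959) = 10·6.8·(0.077210) = 5.2503 kWh/t
Corrected W = EF·W_Bond = 1.19·5.2503 = 6.2478 kWh/t
Mill draw = 6.2478 × 711.0 = 4442.2 kW

P = 4442.2 kW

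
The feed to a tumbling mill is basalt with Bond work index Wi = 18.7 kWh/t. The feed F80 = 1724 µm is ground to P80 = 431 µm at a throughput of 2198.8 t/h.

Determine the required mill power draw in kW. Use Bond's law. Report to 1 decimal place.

Bond: W = 10·Wi·(1/√P80 − 1/√F80)
W = 10·18.7·(1/√431 − 1/√1724) = 10·18.7·(0.024084) = 4.5037 kWh/t
Power = W × throughput = 4.5037 kWh/t × 2198.8 t/h = 9902.8 kW

P = 9902.8 kW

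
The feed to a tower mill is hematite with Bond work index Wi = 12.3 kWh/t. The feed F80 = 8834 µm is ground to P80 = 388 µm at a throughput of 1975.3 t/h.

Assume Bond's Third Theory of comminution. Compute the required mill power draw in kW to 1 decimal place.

W = 10 Wi (1/√P80 − 1/√F80)  [Bond]
W = 10·12.3·(1/√388 − 1/√8834) = 10·12.3·(0.040128) = 4.9357 kWh/t
P = W·T = 4.9357·1975.3 = 9749.5 kW

P = 9749.5 kW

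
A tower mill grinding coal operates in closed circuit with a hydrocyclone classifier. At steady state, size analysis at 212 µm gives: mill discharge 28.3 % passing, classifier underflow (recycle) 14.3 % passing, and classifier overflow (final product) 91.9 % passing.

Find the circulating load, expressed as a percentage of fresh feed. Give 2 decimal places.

CL = 454.29 %

Balance %-passing 212 µm (r = R/F):
d + r·d = r·u + o → r(d−u) = o−d
r = (91.9 − 28.3)/(28.3 − 14.3) = 63.6/14.0 = 4.5429
CL = 100·r = 454.29 %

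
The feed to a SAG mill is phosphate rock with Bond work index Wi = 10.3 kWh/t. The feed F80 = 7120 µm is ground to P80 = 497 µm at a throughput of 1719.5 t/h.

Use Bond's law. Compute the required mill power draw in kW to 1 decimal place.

P = 5845.5 kW

Bond: W = 10·Wi·(1/√P80 − 1/√F80)
W = 10·10.3·(1/√497 − 1/√7120) = 10·10.3·(0.033005) = 3.3995 kWh/t
Power = W × throughput = 3.3995 kWh/t × 1719.5 t/h = 5845.5 kW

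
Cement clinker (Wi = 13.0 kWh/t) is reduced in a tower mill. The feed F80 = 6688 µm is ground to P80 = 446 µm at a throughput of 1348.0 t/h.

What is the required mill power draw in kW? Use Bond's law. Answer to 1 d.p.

W = 10·Wi·(P80^(-½) − F80^(-½))
W = 10·13.0·(1/√446 − 1/√6688) = 10·13.0·(0.035123) = 4.5661 kWh/t
P_mill = W·ṁ = 4.5661·1348.0 = 6155.0 kW

P = 6155.0 kW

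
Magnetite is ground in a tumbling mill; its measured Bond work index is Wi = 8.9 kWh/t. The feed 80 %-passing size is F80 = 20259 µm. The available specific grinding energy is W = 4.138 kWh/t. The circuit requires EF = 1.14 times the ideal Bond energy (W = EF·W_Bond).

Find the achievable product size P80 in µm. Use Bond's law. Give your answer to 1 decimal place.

P80 = 437.5 µm

W = 10 Wi (1/√P80 − 1/√F80)  [Bond]
W_Bond = W / EF = 4.138 / 1.14 = 3.6298 kWh/t
1/√P80 = 1/√F80 + W_Bond/(10·Wi)
  = 3.6298/(10·8.9) + 1/√20259 = 0.040785 + 0.007026 = 0.047810
P80 = (1/0.047810)² = 20.9160² = 437.48 µm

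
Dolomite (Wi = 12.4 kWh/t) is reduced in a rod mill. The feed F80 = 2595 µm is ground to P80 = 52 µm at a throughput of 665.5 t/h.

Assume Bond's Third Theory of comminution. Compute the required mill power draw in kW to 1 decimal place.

P = 9823.8 kW

W = 10 Wi / √P80 − 10 Wi / √F80
W = 10·12.4·(1/√52 − 1/√2595) = 10·12.4·(0.119045) = 14.7615 kWh/t
Mill draw = 14.7615 × 665.5 = 9823.8 kW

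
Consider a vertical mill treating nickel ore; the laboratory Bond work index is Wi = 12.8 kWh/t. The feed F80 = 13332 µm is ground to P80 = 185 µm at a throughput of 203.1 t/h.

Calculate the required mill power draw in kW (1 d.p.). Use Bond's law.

P = 1686.2 kW

W = 10 Wi (1/√P80 − 1/√F80)  [Bond]
W = 10·12.8·(1/√185 − 1/√13332) = 10·12.8·(0.064861) = 8.3022 kWh/t
P = W·T = 8.3022·203.1 = 1686.2 kW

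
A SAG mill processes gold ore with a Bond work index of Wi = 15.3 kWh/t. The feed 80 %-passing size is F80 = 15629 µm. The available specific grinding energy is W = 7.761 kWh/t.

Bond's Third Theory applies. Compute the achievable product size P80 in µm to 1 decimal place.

Bond: W = 10·Wi·(1/√P80 − 1/√F80)
⇒ 1/√P80 = W/(10·Wi) + 1/√F80
  = 7.7610/(10·15.3) + 1/√15629 = 0.050725 + 0.007999 = 0.058724
P80 = (1/0.058724)² = 17.0287² = 289.98 µm

P80 = 290.0 µm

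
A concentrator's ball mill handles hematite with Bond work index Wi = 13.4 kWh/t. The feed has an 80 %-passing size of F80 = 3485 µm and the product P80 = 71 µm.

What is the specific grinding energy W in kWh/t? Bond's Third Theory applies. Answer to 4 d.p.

Bond: W = 10·Wi·(1/√P80 − 1/√F80)
1/√71 = 0.118678;  1/√3485 = 0.016939
W = 10·13.4·(0.118678 − 0.016939) = 13.6330 kWh/t

W = 13.6330 kWh/t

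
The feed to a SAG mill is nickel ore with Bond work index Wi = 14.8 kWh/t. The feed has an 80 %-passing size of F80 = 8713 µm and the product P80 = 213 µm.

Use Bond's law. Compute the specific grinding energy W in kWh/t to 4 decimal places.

W = 10·Wi·(P80^(-½) − F80^(-½))
1/√213 = 0.068519;  1/√8713 = 0.010713
W = 10·14.8·(0.068519 − 0.010713) = 8.5553 kWh/t

W = 8.5553 kWh/t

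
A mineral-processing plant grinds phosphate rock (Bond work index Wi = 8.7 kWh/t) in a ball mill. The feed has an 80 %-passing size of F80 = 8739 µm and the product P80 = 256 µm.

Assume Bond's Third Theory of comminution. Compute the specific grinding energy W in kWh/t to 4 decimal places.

W = 4.5068 kWh/t

W = 10 Wi / √P80 − 10 Wi / √F80
1/√256 = 0.062500;  1/√8739 = 0.010697
W = 10·8.7·(0.062500 − 0.010697) = 4.5068 kWh/t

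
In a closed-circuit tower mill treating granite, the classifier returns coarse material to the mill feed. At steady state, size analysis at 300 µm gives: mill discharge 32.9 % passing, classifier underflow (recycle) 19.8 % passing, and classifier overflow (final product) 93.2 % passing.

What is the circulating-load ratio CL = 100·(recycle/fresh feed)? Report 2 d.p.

Balance %-passing 300 µm (r = R/F):
(1+r)d = ru + o → r = (o−d)/(d−u)
r = (93.2 − 32.9)/(32.9 − 19.8) = 60.3/13.1 = 4.6031
CL = 100·r = 460.31 %

CL = 460.31 %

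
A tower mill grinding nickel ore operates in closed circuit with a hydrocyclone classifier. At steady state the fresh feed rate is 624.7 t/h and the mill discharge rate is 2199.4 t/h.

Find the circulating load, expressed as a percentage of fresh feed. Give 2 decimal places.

Steady state: M = F + R.
R = M − F = 2199.4 − 624.7 = 1574.7 t/h
CL = 100·R/F = 100·1574.7/624.7 = 252.07 %

CL = 252.07 %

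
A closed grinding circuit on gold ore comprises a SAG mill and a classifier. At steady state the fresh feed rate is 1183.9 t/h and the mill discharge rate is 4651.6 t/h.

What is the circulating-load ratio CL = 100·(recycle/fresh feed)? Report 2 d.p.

CL = 292.90 %

Steady state: M = F + R.
R = M − F = 4651.6 − 1183.9 = 3467.7 t/h
CL = 100·R/F = 100·3467.7/1183.9 = 292.90 %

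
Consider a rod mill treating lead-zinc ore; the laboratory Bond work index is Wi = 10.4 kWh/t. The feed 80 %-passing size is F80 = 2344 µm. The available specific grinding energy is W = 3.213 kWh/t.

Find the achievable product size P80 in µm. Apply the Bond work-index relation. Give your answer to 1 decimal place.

P80 = 376.3 µm

Bond:  W = 10 Wi (1/√P − 1/√F)
⇒ 1/√P80 = W/(10 Wi) + 1/√F80
  = 3.2130/(10·10.4) + 1/√2344 = 0.030894 + 0.020655 = 0.051549
P80 = (1/0.051549)² = 19.3990² = 376.32 µm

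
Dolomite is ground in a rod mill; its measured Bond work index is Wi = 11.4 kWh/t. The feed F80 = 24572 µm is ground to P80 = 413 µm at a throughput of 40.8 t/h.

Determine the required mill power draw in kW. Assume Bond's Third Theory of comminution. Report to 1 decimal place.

W_Bond = 10·Wi·(1/√P₈₀ − 1/√F₈₀)
W = 10·11.4·(1/√413 − 1/√24572) = 10·11.4·(0.042827) = 4.8823 kWh/t
P_mill = W·ṁ = 4.8823·40.8 = 199.2 kW

P = 199.2 kW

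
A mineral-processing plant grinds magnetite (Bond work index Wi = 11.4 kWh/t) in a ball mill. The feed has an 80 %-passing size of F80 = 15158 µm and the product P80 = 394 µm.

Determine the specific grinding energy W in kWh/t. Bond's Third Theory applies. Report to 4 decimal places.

W = 10 Wi (1/√P80 − 1/√F80)  [Bond]
1/√394 = 0.050379;  1/√15158 = 0.008122
W = 10·11.4·(0.050379 − 0.008122) = 4.8173 kWh/t

W = 4.8173 kWh/t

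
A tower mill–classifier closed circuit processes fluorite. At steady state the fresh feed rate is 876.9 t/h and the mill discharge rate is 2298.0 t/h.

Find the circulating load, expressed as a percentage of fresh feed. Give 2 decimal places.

CL = 162.06 %

Steady state: M = F + R.
R = M − F = 2298.0 − 876.9 = 1421.1 t/h
CL = 100·R/F = 100·1421.1/876.9 = 162.06 %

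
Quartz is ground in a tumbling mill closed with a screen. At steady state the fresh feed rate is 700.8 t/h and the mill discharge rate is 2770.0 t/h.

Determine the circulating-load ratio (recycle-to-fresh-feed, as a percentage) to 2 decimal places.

Mill node: discharge = fresh + recycle.
R = M − F = 2770.0 − 700.8 = 2069.2 t/h
CL = 100·R/F = 100·2069.2/700.8 = 295.26 %

CL = 295.26 %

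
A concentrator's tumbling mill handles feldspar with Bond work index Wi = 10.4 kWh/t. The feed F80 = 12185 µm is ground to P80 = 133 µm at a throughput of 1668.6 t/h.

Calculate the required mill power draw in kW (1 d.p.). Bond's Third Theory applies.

W = 10·Wi·[P80^(−½) − F80^(−½)]
W = 10·10.4·(1/√133 − 1/√12185) = 10·10.4·(0.077652) = 8.0758 kWh/t
P = W·T = 8.0758·1668.6 = 13475.3 kW

P = 13475.3 kW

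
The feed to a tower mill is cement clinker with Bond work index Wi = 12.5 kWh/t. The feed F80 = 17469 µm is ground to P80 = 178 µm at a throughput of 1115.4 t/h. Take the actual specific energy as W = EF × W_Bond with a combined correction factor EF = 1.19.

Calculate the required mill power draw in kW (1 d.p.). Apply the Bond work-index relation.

P = 11180.6 kW

W = 10·Wi·[P80^(−½) − F80^(−½)]
W = 10·12.5·(1/√178 − 1/√17469) = 10·12.5·(0.067387) = 8.4234 kWh/t
Corrected W = EF·W_Bond = 1.19·8.4234 = 10.0238 kWh/t
Mill draw = 10.0238 × 1115.4 = 11180.6 kW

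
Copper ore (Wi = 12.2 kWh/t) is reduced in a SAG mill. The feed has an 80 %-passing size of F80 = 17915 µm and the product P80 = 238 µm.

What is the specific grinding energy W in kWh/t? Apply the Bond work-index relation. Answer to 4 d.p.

W_Bond = 10·Wi·(1/√P₈₀ − 1/√F₈₀)
1/√238 = 0.064820;  1/√17915 = 0.007471
W = 10·12.2·(0.064820 − 0.007471) = 6.9966 kWh/t

W = 6.9966 kWh/t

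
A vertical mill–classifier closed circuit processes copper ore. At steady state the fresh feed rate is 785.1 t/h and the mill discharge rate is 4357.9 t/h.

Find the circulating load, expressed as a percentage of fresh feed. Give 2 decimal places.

Mill node: discharge = fresh + recycle.
R = M − F = 4357.9 − 785.1 = 3572.8 t/h
CL = 100·R/F = 100·3572.8/785.1 = 455.08 %

CL = 455.08 %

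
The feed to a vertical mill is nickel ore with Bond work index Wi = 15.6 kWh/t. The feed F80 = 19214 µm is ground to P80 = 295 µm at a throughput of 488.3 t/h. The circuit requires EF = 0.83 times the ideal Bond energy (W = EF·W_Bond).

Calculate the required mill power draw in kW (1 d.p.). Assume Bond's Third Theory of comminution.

P = 3225.0 kW

W = 10·Wi·[P80^(−½) − F80^(−½)]
W = 10·15.6·(1/√295 − 1/√19214) = 10·15.6·(0.051008) = 7.9572 kWh/t
Apply correction: 7.9572 × 0.83 = 6.6045 kWh/t
P_mill = W·ṁ = 6.6045·488.3 = 3225.0 kW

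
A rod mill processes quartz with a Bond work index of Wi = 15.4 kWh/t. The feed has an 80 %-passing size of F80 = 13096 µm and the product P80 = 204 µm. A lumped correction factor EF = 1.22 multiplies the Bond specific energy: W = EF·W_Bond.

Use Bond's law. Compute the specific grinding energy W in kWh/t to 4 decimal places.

Bond:  W = 10 Wi (1/√P − 1/√F)
1/√204 = 0.070014;  1/√13096 = 0.008738
W = 10·15.4·(0.070014 − 0.008738) = 9.4364 kWh/t
Corrected W = EF·W_Bond = 1.22·9.4364 = 11.5125 kWh/t

W = 11.5125 kWh/t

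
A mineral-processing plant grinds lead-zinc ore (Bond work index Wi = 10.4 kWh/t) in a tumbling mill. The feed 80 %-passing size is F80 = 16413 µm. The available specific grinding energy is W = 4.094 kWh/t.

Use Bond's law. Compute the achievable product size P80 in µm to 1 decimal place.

P80 = 449.4 µm

W_Bond = 10·Wi·(1/√P₈₀ − 1/√F₈₀)
P80^(−½) = W/(10 Wi) + F80^(−½)
  = 4.0940/(10·10.4) + 1/√16413 = 0.039365 + 0.007806 = 0.047171
P80 = (1/0.047171)² = 21.1995² = 449.42 µm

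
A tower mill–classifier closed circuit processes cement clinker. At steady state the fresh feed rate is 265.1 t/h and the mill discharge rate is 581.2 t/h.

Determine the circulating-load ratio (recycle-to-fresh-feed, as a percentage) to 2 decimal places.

CL = 119.24 %

Steady state: M = F + R.
R = M − F = 581.2 − 265.1 = 316.1 t/h
CL = 100·R/F = 100·316.1/265.1 = 119.24 %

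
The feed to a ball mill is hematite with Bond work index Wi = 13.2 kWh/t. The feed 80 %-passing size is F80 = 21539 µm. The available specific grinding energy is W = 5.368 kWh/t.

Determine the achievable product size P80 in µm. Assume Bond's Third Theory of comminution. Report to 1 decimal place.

P80 = 443.6 µm

Bond: W = 10·Wi·(1/√P80 − 1/√F80)
P80^(−½) = W/(10 Wi) + F80^(−½)
  = 5.3680/(10·13.2) + 1/√21539 = 0.040667 + 0.006814 = 0.047480
P80 = (1/0.047480)² = 21.0613² = 443.58 µm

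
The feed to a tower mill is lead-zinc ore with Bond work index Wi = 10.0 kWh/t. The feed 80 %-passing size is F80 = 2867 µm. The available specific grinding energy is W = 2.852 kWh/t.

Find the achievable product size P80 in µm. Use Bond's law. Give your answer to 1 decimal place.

P80 = 448.9 µm

W = 10·Wi·[P80^(−½) − F80^(−½)]
1/√P80 = 1/√F80 + W/(10·Wi)
  = 2.8520/(10·10.0) + 1/√2867 = 0.028520 + 0.018676 = 0.047196
P80 = (1/0.047196)² = 21.1882² = 448.94 µm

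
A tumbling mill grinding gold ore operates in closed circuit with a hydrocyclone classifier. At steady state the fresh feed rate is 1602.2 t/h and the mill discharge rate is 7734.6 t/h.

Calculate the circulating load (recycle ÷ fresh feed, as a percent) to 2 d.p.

CL = 382.75 %

Discharge = new feed + return, hence
R = M − F = 7734.6 − 1602.2 = 6132.4 t/h
CL = 100·R/F = 100·6132.4/1602.2 = 382.75 %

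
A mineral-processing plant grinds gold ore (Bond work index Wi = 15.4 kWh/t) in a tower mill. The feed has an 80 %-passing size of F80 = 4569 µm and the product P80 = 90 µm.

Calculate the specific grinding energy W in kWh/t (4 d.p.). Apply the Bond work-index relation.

W = 13.9547 kWh/t

W = 10·Wi·[P80^(−½) − F80^(−½)]
1/√90 = 0.105409;  1/√4569 = 0.014794
W = 10·15.4·(0.105409 − 0.014794) = 13.9547 kWh/t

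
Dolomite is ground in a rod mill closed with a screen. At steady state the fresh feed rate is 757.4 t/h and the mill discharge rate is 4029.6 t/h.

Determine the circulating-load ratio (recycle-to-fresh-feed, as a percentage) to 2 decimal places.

CL = 432.03 %

Discharge = new feed + return, hence
R = M − F = 4029.6 − 757.4 = 3272.2 t/h
CL = 100·R/F = 100·3272.2/757.4 = 432.03 %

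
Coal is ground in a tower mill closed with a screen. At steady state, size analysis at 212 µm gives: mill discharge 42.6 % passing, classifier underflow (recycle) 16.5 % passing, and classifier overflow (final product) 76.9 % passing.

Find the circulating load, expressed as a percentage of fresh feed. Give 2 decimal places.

Two-product formula at 212 µm:
r = (o − d)/(d − u)
r = (76.9 − 42.6)/(42.6 − 16.5) = 34.3/26.1 = 1.3142
CL = 100·r = 131.42 %

CL = 131.42 %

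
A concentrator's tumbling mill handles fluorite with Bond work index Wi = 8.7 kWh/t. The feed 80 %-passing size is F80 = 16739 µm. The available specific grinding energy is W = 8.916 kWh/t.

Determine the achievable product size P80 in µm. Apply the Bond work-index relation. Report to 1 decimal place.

P80 = 82.3 µm

W = 10 Wi / √P80 − 10 Wi / √F80
⇒ 1/√P80 = W/(10·Wi) + 1/√F80
  = 8.9160/(10·8.7) + 1/√16739 = 0.102483 + 0.007729 = 0.110212
P80 = (1/0.110212)² = 9.0734² = 82.33 µm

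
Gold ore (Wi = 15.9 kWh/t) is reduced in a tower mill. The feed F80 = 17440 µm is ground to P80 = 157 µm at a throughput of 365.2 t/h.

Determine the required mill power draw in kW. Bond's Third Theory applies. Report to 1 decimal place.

Bond: W = 10·Wi·(1/√P80 − 1/√F80)
W = 10·15.9·(1/√157 − 1/√17440) = 10·15.9·(0.072236) = 11.4856 kWh/t
P_mill = W·ṁ = 11.4856·365.2 = 4194.5 kW

P = 4194.5 kW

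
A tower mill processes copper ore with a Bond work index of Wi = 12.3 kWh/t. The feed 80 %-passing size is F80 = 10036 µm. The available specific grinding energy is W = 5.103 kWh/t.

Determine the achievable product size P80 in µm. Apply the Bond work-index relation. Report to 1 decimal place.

P80 = 377.5 µm

W = 10 Wi (1/√P80 − 1/√F80)  [Bond]
⇒ 1/√P80 = W/(10 Wi) + 1/√F80
  = 5.1030/(10·12.3) + 1/√10036 = 0.041488 + 0.009982 = 0.051470
P80 = (1/0.051470)² = 19.4288² = 377.48 µm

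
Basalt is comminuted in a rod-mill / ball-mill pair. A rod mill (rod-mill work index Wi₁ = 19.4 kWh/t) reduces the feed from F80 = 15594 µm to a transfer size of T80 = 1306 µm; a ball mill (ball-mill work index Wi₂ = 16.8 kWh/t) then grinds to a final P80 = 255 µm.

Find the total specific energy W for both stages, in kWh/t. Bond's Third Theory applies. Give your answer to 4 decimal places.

W = 9.6865 kWh/t

Bond: W = 10·Wi·(1/√P80 − 1/√F80)
Stage 1 (15594→1306 µm, Wi₁=19.4): W₁ = 10·19.4·(0.027671 − 0.008008) = 3.8147 kWh/t
Stage 2 (1306→255 µm, Wi₂=16.8): W₂ = 10·16.8·(0.062622 − 0.027671) = 5.8718 kWh/t
W = W₁ + W₂ = 3.8147 + 5.8718 = 9.6865 kWh/t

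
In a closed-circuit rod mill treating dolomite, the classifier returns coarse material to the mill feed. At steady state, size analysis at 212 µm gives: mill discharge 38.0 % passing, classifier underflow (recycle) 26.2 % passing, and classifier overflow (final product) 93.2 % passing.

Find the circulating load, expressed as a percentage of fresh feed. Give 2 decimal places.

Let r = R/F. Size balance at 212 µm:
(1+r)·d = r·u + o ⇒ r = (o−d)/(d−u)
r = (93.2 − 38.0)/(38.0 − 26.2) = 55.2/11.8 = 4.6780
CL = 100·r = 467.80 %

CL = 467.80 %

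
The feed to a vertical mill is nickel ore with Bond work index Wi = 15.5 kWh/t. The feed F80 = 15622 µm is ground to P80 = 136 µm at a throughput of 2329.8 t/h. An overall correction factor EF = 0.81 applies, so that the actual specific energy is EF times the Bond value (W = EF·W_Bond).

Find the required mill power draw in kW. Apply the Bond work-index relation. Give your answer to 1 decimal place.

P = 22741.9 kW

W = 10·Wi·(P80^(-½) − F80^(-½))
W = 10·15.5·(1/√136 − 1/√15622) = 10·15.5·(0.077749) = 12.0510 kWh/t
With EF = 0.81: W = 12.0510·0.81 = 9.7613 kWh/t
P = W·T = 9.7613·2329.8 = 22741.9 kW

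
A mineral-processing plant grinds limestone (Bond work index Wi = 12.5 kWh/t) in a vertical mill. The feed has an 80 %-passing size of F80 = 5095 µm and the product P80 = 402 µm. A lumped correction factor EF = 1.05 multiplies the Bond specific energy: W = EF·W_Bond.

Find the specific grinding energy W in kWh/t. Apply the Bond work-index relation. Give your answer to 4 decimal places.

W = 10 Wi / √P80 − 10 Wi / √F80
1/√402 = 0.049875;  1/√5095 = 0.014010
W = 10·12.5·(0.049875 − 0.014010) = 4.4832 kWh/t
W_actual = 1.05 × 4.4832 = 4.7074 kWh/t

W = 4.7074 kWh/t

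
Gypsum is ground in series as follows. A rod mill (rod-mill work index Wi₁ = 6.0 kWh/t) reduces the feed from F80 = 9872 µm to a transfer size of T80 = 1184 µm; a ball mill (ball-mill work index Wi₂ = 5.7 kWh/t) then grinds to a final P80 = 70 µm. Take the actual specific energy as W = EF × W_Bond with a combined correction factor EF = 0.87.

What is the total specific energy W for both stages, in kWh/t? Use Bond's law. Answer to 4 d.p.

W = 5.4776 kWh/t

W = 10 Wi (P80^-0.5 − F80^-0.5)
Stage 1 (9872→1184 µm, Wi₁=6.0): W₁ = 10·6.0·(0.029062 − 0.010065) = 1.1398 kWh/t
Stage 2 (1184→70 µm, Wi₂=5.7): W₂ = 10·5.7·(0.119523 − 0.029062) = 5.1563 kWh/t
W = W₁ + W₂ = 1.1398 + 5.1563 = 6.2961 kWh/t
W_actual = 0.87 × 6.2961 = 5.4776 kWh/t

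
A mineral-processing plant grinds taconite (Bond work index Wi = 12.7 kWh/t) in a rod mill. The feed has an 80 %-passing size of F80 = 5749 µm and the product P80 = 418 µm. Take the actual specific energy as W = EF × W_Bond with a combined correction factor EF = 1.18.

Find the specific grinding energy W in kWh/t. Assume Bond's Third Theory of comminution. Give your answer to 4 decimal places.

W = 5.3534 kWh/t

Bond:  W = 10 Wi (1/√P − 1/√F)
1/√418 = 0.048912;  1/√5749 = 0.013189
W = 10·12.7·(0.048912 − 0.013189) = 4.5368 kWh/t
With EF = 1.18: W = 4.5368·1.18 = 5.3534 kWh/t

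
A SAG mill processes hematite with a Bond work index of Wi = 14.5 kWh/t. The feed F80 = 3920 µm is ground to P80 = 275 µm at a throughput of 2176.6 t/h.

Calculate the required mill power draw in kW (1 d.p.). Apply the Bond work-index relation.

P = 13991.0 kW

W = 10 Wi (1/√P80 − 1/√F80)  [Bond]
W = 10·14.5·(1/√275 − 1/√3920) = 10·14.5·(0.044330) = 6.4279 kWh/t
P_mill = W·ṁ = 6.4279·2176.6 = 13991.0 kW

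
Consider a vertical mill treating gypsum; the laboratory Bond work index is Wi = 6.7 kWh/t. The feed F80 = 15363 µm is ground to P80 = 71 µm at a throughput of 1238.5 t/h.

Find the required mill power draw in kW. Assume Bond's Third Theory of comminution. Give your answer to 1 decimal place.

P = 9178.4 kW

W = 10 Wi (1/√P80 − 1/√F80)  [Bond]
W = 10·6.7·(1/√71 − 1/√15363) = 10·6.7·(0.110610) = 7.4109 kWh/t
P = W·T = 7.4109·1238.5 = 9178.4 kW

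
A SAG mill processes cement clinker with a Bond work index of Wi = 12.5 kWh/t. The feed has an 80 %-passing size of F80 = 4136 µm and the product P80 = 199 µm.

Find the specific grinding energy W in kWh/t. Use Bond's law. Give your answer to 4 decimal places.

Bond: W = 10·Wi·(1/√P80 − 1/√F80)
1/√199 = 0.070888;  1/√4136 = 0.015549
W = 10·12.5·(0.070888 − 0.015549) = 6.9174 kWh/t

W = 6.9174 kWh/t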